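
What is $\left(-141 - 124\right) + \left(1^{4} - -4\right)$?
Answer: $-260$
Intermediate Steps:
$\left(-141 - 124\right) + \left(1^{4} - -4\right) = -265 + \left(1 + 4\right) = -265 + 5 = -260$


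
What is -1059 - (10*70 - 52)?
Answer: -1707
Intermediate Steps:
-1059 - (10*70 - 52) = -1059 - (700 - 52) = -1059 - 1*648 = -1059 - 648 = -1707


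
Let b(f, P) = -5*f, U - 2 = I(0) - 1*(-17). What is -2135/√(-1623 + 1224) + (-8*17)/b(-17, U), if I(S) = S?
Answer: -8/5 + 305*I*√399/57 ≈ -1.6 + 106.88*I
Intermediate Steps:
U = 19 (U = 2 + (0 - 1*(-17)) = 2 + (0 + 17) = 2 + 17 = 19)
-2135/√(-1623 + 1224) + (-8*17)/b(-17, U) = -2135/√(-1623 + 1224) + (-8*17)/((-5*(-17))) = -2135*(-I*√399/399) - 136/85 = -2135*(-I*√399/399) - 136*1/85 = -(-305)*I*√399/57 - 8/5 = 305*I*√399/57 - 8/5 = -8/5 + 305*I*√399/57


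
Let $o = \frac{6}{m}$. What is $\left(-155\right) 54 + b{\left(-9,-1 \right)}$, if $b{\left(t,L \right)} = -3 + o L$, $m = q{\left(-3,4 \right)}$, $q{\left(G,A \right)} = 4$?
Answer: $- \frac{16749}{2} \approx -8374.5$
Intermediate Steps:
$m = 4$
$o = \frac{3}{2}$ ($o = \frac{6}{4} = 6 \cdot \frac{1}{4} = \frac{3}{2} \approx 1.5$)
$b{\left(t,L \right)} = -3 + \frac{3 L}{2}$
$\left(-155\right) 54 + b{\left(-9,-1 \right)} = \left(-155\right) 54 + \left(-3 + \frac{3}{2} \left(-1\right)\right) = -8370 - \frac{9}{2} = - \frac{16749}{2}$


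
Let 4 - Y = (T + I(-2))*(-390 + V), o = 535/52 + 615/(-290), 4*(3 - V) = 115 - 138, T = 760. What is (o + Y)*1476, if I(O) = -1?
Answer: 161026590456/377 ≈ 4.2713e+8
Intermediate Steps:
V = 35/4 (V = 3 - (115 - 138)/4 = 3 - ¼*(-23) = 3 + 23/4 = 35/4 ≈ 8.7500)
o = 12317/1508 (o = 535*(1/52) + 615*(-1/290) = 535/52 - 123/58 = 12317/1508 ≈ 8.1678)
Y = 1157491/4 (Y = 4 - (760 - 1)*(-390 + 35/4) = 4 - 759*(-1525)/4 = 4 - 1*(-1157475/4) = 4 + 1157475/4 = 1157491/4 ≈ 2.8937e+5)
(o + Y)*1476 = (12317/1508 + 1157491/4)*1476 = (109096606/377)*1476 = 161026590456/377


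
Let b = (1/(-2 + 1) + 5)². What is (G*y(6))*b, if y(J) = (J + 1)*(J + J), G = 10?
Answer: 13440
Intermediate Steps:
b = 16 (b = (1/(-1) + 5)² = (-1 + 5)² = 4² = 16)
y(J) = 2*J*(1 + J) (y(J) = (1 + J)*(2*J) = 2*J*(1 + J))
(G*y(6))*b = (10*(2*6*(1 + 6)))*16 = (10*(2*6*7))*16 = (10*84)*16 = 840*16 = 13440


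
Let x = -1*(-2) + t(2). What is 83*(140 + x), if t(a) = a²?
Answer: 12118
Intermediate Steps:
x = 6 (x = -1*(-2) + 2² = 2 + 4 = 6)
83*(140 + x) = 83*(140 + 6) = 83*146 = 12118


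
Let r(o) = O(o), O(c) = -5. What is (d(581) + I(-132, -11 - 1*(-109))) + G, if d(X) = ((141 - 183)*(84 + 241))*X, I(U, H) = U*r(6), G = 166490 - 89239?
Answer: -7852739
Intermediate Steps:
r(o) = -5
G = 77251
I(U, H) = -5*U (I(U, H) = U*(-5) = -5*U)
d(X) = -13650*X (d(X) = (-42*325)*X = -13650*X)
(d(581) + I(-132, -11 - 1*(-109))) + G = (-13650*581 - 5*(-132)) + 77251 = (-7930650 + 660) + 77251 = -7929990 + 77251 = -7852739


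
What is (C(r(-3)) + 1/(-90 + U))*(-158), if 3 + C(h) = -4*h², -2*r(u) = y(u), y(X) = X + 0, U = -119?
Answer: 396422/209 ≈ 1896.8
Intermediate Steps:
y(X) = X
r(u) = -u/2
C(h) = -3 - 4*h²
(C(r(-3)) + 1/(-90 + U))*(-158) = ((-3 - 4*(-½*(-3))²) + 1/(-90 - 119))*(-158) = ((-3 - 4*(3/2)²) + 1/(-209))*(-158) = ((-3 - 4*9/4) - 1/209)*(-158) = ((-3 - 9) - 1/209)*(-158) = (-12 - 1/209)*(-158) = -2509/209*(-158) = 396422/209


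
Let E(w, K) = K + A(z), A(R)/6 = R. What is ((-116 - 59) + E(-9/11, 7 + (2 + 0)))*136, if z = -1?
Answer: -23392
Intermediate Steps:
A(R) = 6*R
E(w, K) = -6 + K (E(w, K) = K + 6*(-1) = K - 6 = -6 + K)
((-116 - 59) + E(-9/11, 7 + (2 + 0)))*136 = ((-116 - 59) + (-6 + (7 + (2 + 0))))*136 = (-175 + (-6 + (7 + 2)))*136 = (-175 + (-6 + 9))*136 = (-175 + 3)*136 = -172*136 = -23392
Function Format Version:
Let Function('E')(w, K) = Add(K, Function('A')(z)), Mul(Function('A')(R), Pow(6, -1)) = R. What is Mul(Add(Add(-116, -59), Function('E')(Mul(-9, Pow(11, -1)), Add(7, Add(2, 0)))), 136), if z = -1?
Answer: -23392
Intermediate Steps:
Function('A')(R) = Mul(6, R)
Function('E')(w, K) = Add(-6, K) (Function('E')(w, K) = Add(K, Mul(6, -1)) = Add(K, -6) = Add(-6, K))
Mul(Add(Add(-116, -59), Function('E')(Mul(-9, Pow(11, -1)), Add(7, Add(2, 0)))), 136) = Mul(Add(Add(-116, -59), Add(-6, Add(7, Add(2, 0)))), 136) = Mul(Add(-175, Add(-6, Add(7, 2))), 136) = Mul(Add(-175, Add(-6, 9)), 136) = Mul(Add(-175, 3), 136) = Mul(-172, 136) = -23392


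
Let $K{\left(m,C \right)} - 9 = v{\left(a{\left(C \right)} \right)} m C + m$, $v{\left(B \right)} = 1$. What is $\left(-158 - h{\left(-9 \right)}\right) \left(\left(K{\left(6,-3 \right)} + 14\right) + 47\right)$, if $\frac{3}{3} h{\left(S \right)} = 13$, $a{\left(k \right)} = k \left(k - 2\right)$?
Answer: $-9918$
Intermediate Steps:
$a{\left(k \right)} = k \left(-2 + k\right)$
$h{\left(S \right)} = 13$
$K{\left(m,C \right)} = 9 + m + C m$ ($K{\left(m,C \right)} = 9 + \left(1 m C + m\right) = 9 + \left(m C + m\right) = 9 + \left(C m + m\right) = 9 + \left(m + C m\right) = 9 + m + C m$)
$\left(-158 - h{\left(-9 \right)}\right) \left(\left(K{\left(6,-3 \right)} + 14\right) + 47\right) = \left(-158 - 13\right) \left(\left(\left(9 + 6 - 18\right) + 14\right) + 47\right) = - 171 \left(\left(-3 + 14\right) + 47\right) = - 171 \left(11 + 47\right) = \left(-171\right) 58 = -9918$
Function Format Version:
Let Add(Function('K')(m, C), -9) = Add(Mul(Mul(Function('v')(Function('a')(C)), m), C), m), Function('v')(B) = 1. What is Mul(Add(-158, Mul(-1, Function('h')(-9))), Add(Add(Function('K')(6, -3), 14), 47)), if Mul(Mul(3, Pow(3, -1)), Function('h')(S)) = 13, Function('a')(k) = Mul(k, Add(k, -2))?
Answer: -9918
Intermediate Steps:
Function('a')(k) = Mul(k, Add(-2, k))
Function('h')(S) = 13
Function('K')(m, C) = Add(9, m, Mul(C, m)) (Function('K')(m, C) = Add(9, Add(Mul(Mul(1, m), C), m)) = Add(9, Add(Mul(m, C), m)) = Add(9, Add(Mul(C, m), m)) = Add(9, Add(m, Mul(C, m))) = Add(9, m, Mul(C, m)))
Mul(Add(-158, Mul(-1, Function('h')(-9))), Add(Add(Function('K')(6, -3), 14), 47)) = Mul(Add(-158, Mul(-1, 13)), Add(Add(Add(9, 6, Mul(-3, 6)), 14), 47)) = Mul(Add(-158, -13), Add(Add(Add(9, 6, -18), 14), 47)) = Mul(-171, Add(Add(-3, 14), 47)) = Mul(-171, Add(11, 47)) = Mul(-171, 58) = -9918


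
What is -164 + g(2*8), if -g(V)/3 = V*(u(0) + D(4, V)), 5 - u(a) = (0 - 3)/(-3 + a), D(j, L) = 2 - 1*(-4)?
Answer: -644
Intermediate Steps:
D(j, L) = 6 (D(j, L) = 2 + 4 = 6)
u(a) = 5 + 3/(-3 + a) (u(a) = 5 - (0 - 3)/(-3 + a) = 5 - (-3)/(-3 + a) = 5 + 3/(-3 + a))
g(V) = -30*V (g(V) = -3*V*((-12 + 5*0)/(-3 + 0) + 6) = -3*V*((-12 + 0)/(-3) + 6) = -3*V*(-1/3*(-12) + 6) = -3*V*(4 + 6) = -3*V*10 = -30*V)
-164 + g(2*8) = -164 - 60*8 = -164 - 30*16 = -164 - 480 = -644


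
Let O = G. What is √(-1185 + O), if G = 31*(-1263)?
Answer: 9*I*√498 ≈ 200.84*I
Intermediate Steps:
G = -39153
O = -39153
√(-1185 + O) = √(-1185 - 39153) = √(-40338) = 9*I*√498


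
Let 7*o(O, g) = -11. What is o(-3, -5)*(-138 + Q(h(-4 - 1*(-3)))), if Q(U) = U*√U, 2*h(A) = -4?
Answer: 1518/7 + 22*I*√2/7 ≈ 216.86 + 4.4447*I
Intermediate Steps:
o(O, g) = -11/7 (o(O, g) = (⅐)*(-11) = -11/7)
h(A) = -2 (h(A) = (½)*(-4) = -2)
Q(U) = U^(3/2)
o(-3, -5)*(-138 + Q(h(-4 - 1*(-3)))) = -11*(-138 + (-2)^(3/2))/7 = -11*(-138 - 2*I*√2)/7 = 1518/7 + 22*I*√2/7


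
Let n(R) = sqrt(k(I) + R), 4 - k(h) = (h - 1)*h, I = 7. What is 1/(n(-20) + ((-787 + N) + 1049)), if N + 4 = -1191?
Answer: -933/870547 - I*sqrt(58)/870547 ≈ -0.0010717 - 8.7483e-6*I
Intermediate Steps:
N = -1195 (N = -4 - 1191 = -1195)
k(h) = 4 - h*(-1 + h) (k(h) = 4 - (h - 1)*h = 4 - (-1 + h)*h = 4 - h*(-1 + h))
n(R) = sqrt(-38 + R) (n(R) = sqrt((4 + 7 - 1*7**2) + R) = sqrt((4 + 7 - 1*49) + R) = sqrt((4 + 7 - 49) + R) = sqrt(-38 + R))
1/(n(-20) + ((-787 + N) + 1049)) = 1/(sqrt(-38 - 20) + ((-787 - 1195) + 1049)) = 1/(sqrt(-58) + (-1982 + 1049)) = 1/(I*sqrt(58) - 933) = 1/(-933 + I*sqrt(58))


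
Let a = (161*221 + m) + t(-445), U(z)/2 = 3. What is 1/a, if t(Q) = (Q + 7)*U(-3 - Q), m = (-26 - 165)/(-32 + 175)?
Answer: 143/4712088 ≈ 3.0347e-5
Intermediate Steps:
U(z) = 6 (U(z) = 2*3 = 6)
m = -191/143 ≈ -1.3357
t(Q) = 42 + 6*Q (t(Q) = (Q + 7)*6 = (7 + Q)*6 = 42 + 6*Q)
a = 4712088/143 (a = (161*221 - 191/143) + (42 + 6*(-445)) = (35581 - 191/143) + (42 - 2670) = 5087892/143 - 2628 = 4712088/143 ≈ 32952.)
1/a = 1/(4712088/143) = 143/4712088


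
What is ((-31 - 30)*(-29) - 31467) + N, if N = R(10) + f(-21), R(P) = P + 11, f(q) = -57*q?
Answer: -28480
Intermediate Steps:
R(P) = 11 + P
N = 1218 (N = (11 + 10) - 57*(-21) = 21 + 1197 = 1218)
((-31 - 30)*(-29) - 31467) + N = ((-31 - 30)*(-29) - 31467) + 1218 = (-61*(-29) - 31467) + 1218 = (1769 - 31467) + 1218 = -29698 + 1218 = -28480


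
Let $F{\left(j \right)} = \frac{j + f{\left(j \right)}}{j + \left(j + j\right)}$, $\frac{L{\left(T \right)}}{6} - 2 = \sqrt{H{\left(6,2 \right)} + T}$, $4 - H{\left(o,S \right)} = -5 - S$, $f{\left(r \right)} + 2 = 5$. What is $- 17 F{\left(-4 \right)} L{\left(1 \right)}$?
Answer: $-17 - 17 \sqrt{3} \approx -46.445$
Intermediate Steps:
$f{\left(r \right)} = 3$ ($f{\left(r \right)} = -2 + 5 = 3$)
$H{\left(o,S \right)} = 9 + S$ ($H{\left(o,S \right)} = 4 - \left(-5 - S\right) = 4 + \left(5 + S\right) = 9 + S$)
$L{\left(T \right)} = 12 + 6 \sqrt{11 + T}$ ($L{\left(T \right)} = 12 + 6 \sqrt{\left(9 + 2\right) + T} = 12 + 6 \sqrt{11 + T}$)
$F{\left(j \right)} = \frac{3 + j}{3 j}$ ($F{\left(j \right)} = \frac{j + 3}{j + \left(j + j\right)} = \frac{3 + j}{j + 2 j} = \frac{3 + j}{3 j}$)
$- 17 F{\left(-4 \right)} L{\left(1 \right)} = - 17 \frac{3 - 4}{3 \left(-4\right)} \left(12 + 6 \sqrt{11 + 1}\right) = - 17 \cdot \frac{1}{3} \left(- \frac{1}{4}\right) \left(-1\right) \left(12 + 6 \sqrt{12}\right) = \left(-17\right) \frac{1}{12} \left(12 + 6 \cdot 2 \sqrt{3}\right) = - \frac{17 \left(12 + 12 \sqrt{3}\right)}{12} = -17 - 17 \sqrt{3}$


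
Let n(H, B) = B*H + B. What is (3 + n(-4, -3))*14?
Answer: 168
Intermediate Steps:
n(H, B) = B + B*H
(3 + n(-4, -3))*14 = (3 - 3*(1 - 4))*14 = (3 - 3*(-3))*14 = (3 + 9)*14 = 12*14 = 168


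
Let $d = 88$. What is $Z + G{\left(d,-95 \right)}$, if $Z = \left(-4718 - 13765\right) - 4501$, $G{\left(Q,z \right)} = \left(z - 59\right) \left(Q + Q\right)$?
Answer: $-50088$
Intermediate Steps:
$G{\left(Q,z \right)} = 2 Q \left(-59 + z\right)$ ($G{\left(Q,z \right)} = \left(-59 + z\right) 2 Q = 2 Q \left(-59 + z\right)$)
$Z = -22984$ ($Z = -18483 - 4501 = -22984$)
$Z + G{\left(d,-95 \right)} = -22984 + 2 \cdot 88 \left(-59 - 95\right) = -22984 + 2 \cdot 88 \left(-154\right) = -22984 - 27104 = -50088$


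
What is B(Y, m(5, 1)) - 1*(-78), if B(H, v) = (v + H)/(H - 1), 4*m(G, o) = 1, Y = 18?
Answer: 5377/68 ≈ 79.073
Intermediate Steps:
m(G, o) = ¼ (m(G, o) = (¼)*1 = ¼)
B(H, v) = (H + v)/(-1 + H)
B(Y, m(5, 1)) - 1*(-78) = (18 + ¼)/(-1 + 18) - 1*(-78) = (73/4)/17 + 78 = (1/17)*(73/4) + 78 = 73/68 + 78 = 5377/68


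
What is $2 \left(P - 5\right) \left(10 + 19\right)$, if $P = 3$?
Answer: $-116$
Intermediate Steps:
$2 \left(P - 5\right) \left(10 + 19\right) = 2 \left(3 - 5\right) \left(10 + 19\right) = 2 \left(-2\right) 29 = \left(-4\right) 29 = -116$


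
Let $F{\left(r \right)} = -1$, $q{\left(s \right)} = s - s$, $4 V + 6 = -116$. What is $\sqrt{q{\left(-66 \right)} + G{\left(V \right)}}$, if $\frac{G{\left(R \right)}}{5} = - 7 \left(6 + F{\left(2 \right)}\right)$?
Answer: $5 i \sqrt{7} \approx 13.229 i$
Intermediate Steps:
$V = - \frac{61}{2}$ ($V = - \frac{3}{2} + \frac{1}{4} \left(-116\right) = - \frac{3}{2} - 29 = - \frac{61}{2} \approx -30.5$)
$q{\left(s \right)} = 0$
$G{\left(R \right)} = -175$ ($G{\left(R \right)} = 5 \left(- 7 \left(6 - 1\right)\right) = 5 \left(\left(-7\right) 5\right) = 5 \left(-35\right) = -175$)
$\sqrt{q{\left(-66 \right)} + G{\left(V \right)}} = \sqrt{0 - 175} = \sqrt{-175} = 5 i \sqrt{7}$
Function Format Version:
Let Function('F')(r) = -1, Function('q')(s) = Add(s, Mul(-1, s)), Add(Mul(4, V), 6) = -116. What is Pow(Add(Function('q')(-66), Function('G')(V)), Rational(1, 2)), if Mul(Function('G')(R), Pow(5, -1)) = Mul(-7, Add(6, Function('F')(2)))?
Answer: Mul(5, I, Pow(7, Rational(1, 2))) ≈ Mul(13.229, I)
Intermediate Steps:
V = Rational(-61, 2) (V = Add(Rational(-3, 2), Mul(Rational(1, 4), -116)) = Add(Rational(-3, 2), -29) = Rational(-61, 2) ≈ -30.500)
Function('q')(s) = 0
Function('G')(R) = -175 (Function('G')(R) = Mul(5, Mul(-7, Add(6, -1))) = Mul(5, Mul(-7, 5)) = Mul(5, -35) = -175)
Pow(Add(Function('q')(-66), Function('G')(V)), Rational(1, 2)) = Pow(Add(0, -175), Rational(1, 2)) = Pow(-175, Rational(1, 2)) = Mul(5, I, Pow(7, Rational(1, 2)))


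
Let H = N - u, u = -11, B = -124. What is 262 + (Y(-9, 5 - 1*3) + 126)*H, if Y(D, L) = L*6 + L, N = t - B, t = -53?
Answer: 11742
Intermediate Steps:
N = 71 (N = -53 - 1*(-124) = -53 + 124 = 71)
Y(D, L) = 7*L (Y(D, L) = 6*L + L = 7*L)
H = 82 (H = 71 - 1*(-11) = 71 + 11 = 82)
262 + (Y(-9, 5 - 1*3) + 126)*H = 262 + (7*(5 - 1*3) + 126)*82 = 262 + (7*(5 - 3) + 126)*82 = 262 + (7*2 + 126)*82 = 262 + (14 + 126)*82 = 262 + 140*82 = 262 + 11480 = 11742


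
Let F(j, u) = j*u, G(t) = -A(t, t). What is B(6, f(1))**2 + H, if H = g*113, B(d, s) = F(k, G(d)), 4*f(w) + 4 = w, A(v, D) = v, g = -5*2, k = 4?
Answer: -554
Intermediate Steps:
g = -10
f(w) = -1 + w/4
G(t) = -t
B(d, s) = -4*d (B(d, s) = 4*(-d) = -4*d)
H = -1130 (H = -10*113 = -1130)
B(6, f(1))**2 + H = (-4*6)**2 - 1130 = (-24)**2 - 1130 = 576 - 1130 = -554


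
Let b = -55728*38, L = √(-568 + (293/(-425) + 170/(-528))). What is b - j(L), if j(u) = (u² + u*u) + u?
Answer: -118737107323/56100 - I*√71631932394/11220 ≈ -2.1165e+6 - 23.854*I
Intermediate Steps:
L = I*√71631932394/11220 (L = √(-568 + (293*(-1/425) + 170*(-1/528))) = √(-568 + (-293/425 - 85/264)) = √(-568 - 113477/112200) = √(-63843077/112200) = I*√71631932394/11220 ≈ 23.854*I)
j(u) = u + 2*u² (j(u) = (u² + u²) + u = 2*u² + u = u + 2*u²)
b = -2117664
b - j(L) = -2117664 - I*√71631932394/11220*(1 + 2*(I*√71631932394/11220)) = -2117664 - I*√71631932394/11220*(1 + I*√71631932394/5610) = -2117664 - I*√71631932394*(1 + I*√71631932394/5610)/11220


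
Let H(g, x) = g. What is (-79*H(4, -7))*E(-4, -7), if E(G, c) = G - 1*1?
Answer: 1580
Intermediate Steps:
E(G, c) = -1 + G (E(G, c) = G - 1 = -1 + G)
(-79*H(4, -7))*E(-4, -7) = (-79*4)*(-1 - 4) = -316*(-5) = 1580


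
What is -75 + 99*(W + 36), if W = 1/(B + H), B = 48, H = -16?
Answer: 111747/32 ≈ 3492.1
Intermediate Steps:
W = 1/32 (W = 1/(48 - 16) = 1/32 ≈ 0.031250)
-75 + 99*(W + 36) = -75 + 99*(1/32 + 36) = -75 + 99*(1153/32) = -75 + 114147/32 = 111747/32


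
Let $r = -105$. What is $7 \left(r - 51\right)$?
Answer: $-1092$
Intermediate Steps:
$7 \left(r - 51\right) = 7 \left(-105 - 51\right) = 7 \left(-156\right) = -1092$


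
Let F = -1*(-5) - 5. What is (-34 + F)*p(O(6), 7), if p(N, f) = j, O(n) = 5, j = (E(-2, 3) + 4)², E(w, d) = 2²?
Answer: -2176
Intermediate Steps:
E(w, d) = 4
j = 64 (j = (4 + 4)² = 8² = 64)
p(N, f) = 64
F = 0 (F = 5 - 5 = 0)
(-34 + F)*p(O(6), 7) = (-34 + 0)*64 = -34*64 = -2176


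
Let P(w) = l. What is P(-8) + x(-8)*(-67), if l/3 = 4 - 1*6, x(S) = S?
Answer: 530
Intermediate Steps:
l = -6 (l = 3*(4 - 1*6) = 3*(4 - 6) = 3*(-2) = -6)
P(w) = -6
P(-8) + x(-8)*(-67) = -6 - 8*(-67) = -6 + 536 = 530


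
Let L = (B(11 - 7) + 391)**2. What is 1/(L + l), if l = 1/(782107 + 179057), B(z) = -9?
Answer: 961164/140256895537 ≈ 6.8529e-6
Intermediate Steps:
l = 1/961164 ≈ 1.0404e-6
L = 145924 (L = (-9 + 391)**2 = 382**2 = 145924)
1/(L + l) = 1/(145924 + 1/961164) = 1/(140256895537/961164) = 961164/140256895537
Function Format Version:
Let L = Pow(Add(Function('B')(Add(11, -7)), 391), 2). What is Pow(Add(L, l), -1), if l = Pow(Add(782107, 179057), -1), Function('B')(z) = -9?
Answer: Rational(961164, 140256895537) ≈ 6.8529e-6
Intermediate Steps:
l = Rational(1, 961164) (l = Pow(961164, -1) = Rational(1, 961164) ≈ 1.0404e-6)
L = 145924 (L = Pow(Add(-9, 391), 2) = Pow(382, 2) = 145924)
Pow(Add(L, l), -1) = Pow(Add(145924, Rational(1, 961164)), -1) = Pow(Rational(140256895537, 961164), -1) = Rational(961164, 140256895537)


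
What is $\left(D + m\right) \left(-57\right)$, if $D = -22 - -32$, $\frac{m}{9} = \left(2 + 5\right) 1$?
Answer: $-4161$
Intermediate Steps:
$m = 63$ ($m = 9 \left(2 + 5\right) 1 = 9 \cdot 7 \cdot 1 = 9 \cdot 7 = 63$)
$D = 10$ ($D = -22 + 32 = 10$)
$\left(D + m\right) \left(-57\right) = \left(10 + 63\right) \left(-57\right) = 73 \left(-57\right) = -4161$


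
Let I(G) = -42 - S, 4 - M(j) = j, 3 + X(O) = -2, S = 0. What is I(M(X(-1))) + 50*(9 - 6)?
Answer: 108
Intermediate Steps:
X(O) = -5 (X(O) = -3 - 2 = -5)
M(j) = 4 - j
I(G) = -42 (I(G) = -42 - 1*0 = -42 + 0 = -42)
I(M(X(-1))) + 50*(9 - 6) = -42 + 50*(9 - 6) = -42 + 50*3 = -42 + 150 = 108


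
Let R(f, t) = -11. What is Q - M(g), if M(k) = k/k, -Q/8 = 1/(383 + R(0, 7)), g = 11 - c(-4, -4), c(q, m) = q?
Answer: -95/93 ≈ -1.0215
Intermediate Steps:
g = 15 (g = 11 - 1*(-4) = 11 + 4 = 15)
Q = -2/93 (Q = -8/(383 - 11) = -8/372 = -8*1/372 = -2/93 ≈ -0.021505)
M(k) = 1
Q - M(g) = -2/93 - 1*1 = -2/93 - 1 = -95/93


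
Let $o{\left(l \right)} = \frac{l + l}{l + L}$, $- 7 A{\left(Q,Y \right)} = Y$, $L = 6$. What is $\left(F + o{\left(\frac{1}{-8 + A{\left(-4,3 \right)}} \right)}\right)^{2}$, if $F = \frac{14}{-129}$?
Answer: $\frac{44408896}{2003726169} \approx 0.022163$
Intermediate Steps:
$A{\left(Q,Y \right)} = - \frac{Y}{7}$
$o{\left(l \right)} = \frac{2 l}{6 + l}$ ($o{\left(l \right)} = \frac{l + l}{l + 6} = \frac{2 l}{6 + l}$)
$F = - \frac{14}{129}$ ($F = 14 \left(- \frac{1}{129}\right) = - \frac{14}{129} \approx -0.10853$)
$\left(F + o{\left(\frac{1}{-8 + A{\left(-4,3 \right)}} \right)}\right)^{2} = \left(- \frac{14}{129} + \frac{2}{\left(-8 - \frac{3}{7}\right) \left(6 + \frac{1}{-8 - \frac{3}{7}}\right)}\right)^{2} = \left(- \frac{14}{129} + \frac{2}{\left(- \frac{59}{7}\right) \left(6 + \frac{1}{- \frac{59}{7}}\right)}\right)^{2} = \left(- \frac{14}{129} + 2 \left(- \frac{7}{59}\right) \frac{1}{6 - \frac{7}{59}}\right)^{2} = \left(- \frac{14}{129} + 2 \left(- \frac{7}{59}\right) \frac{1}{\frac{347}{59}}\right)^{2} = \left(- \frac{14}{129} + 2 \left(- \frac{7}{59}\right) \frac{59}{347}\right)^{2} = \left(- \frac{14}{129} - \frac{14}{347}\right)^{2} = \left(- \frac{6664}{44763}\right)^{2} = \frac{44408896}{2003726169}$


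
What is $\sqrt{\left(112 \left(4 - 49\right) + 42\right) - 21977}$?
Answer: $5 i \sqrt{1079} \approx 164.24 i$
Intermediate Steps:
$\sqrt{\left(112 \left(4 - 49\right) + 42\right) - 21977} = \sqrt{\left(112 \left(-45\right) + 42\right) - 21977} = \sqrt{\left(-5040 + 42\right) - 21977} = \sqrt{-4998 - 21977} = \sqrt{-26975} = 5 i \sqrt{1079}$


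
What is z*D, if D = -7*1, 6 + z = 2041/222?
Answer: -4963/222 ≈ -22.356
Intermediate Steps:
z = 709/222 (z = -6 + 2041/222 = 709/222 ≈ 3.1937)
D = -7
z*D = (709/222)*(-7) = -4963/222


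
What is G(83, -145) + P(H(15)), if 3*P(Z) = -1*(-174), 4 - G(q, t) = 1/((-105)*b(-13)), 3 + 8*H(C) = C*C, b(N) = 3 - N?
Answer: 104161/1680 ≈ 62.001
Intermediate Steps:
H(C) = -3/8 + C**2/8 (H(C) = -3/8 + (C*C)/8 = -3/8 + C**2/8)
G(q, t) = 6721/1680 (G(q, t) = 4 - 1/((-105)*(3 - 1*(-13))) = 4 - (-1)/(105*(3 + 13)) = 4 - (-1)/(105*16) = 4 - 1*(-1/1680) = 4 + 1/1680 = 6721/1680)
P(Z) = 58 (P(Z) = (-1*(-174))/3 = (1/3)*174 = 58)
G(83, -145) + P(H(15)) = 6721/1680 + 58 = 104161/1680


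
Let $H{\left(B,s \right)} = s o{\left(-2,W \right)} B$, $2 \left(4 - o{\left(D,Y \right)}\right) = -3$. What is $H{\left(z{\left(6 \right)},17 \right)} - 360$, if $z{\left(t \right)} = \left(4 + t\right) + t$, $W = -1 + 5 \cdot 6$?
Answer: $1136$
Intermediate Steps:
$W = 29$ ($W = -1 + 30 = 29$)
$o{\left(D,Y \right)} = \frac{11}{2}$ ($o{\left(D,Y \right)} = 4 - - \frac{3}{2} = 4 + \frac{3}{2} = \frac{11}{2}$)
$z{\left(t \right)} = 4 + 2 t$
$H{\left(B,s \right)} = \frac{11 B s}{2}$ ($H{\left(B,s \right)} = s \frac{11}{2} B = \frac{11 s}{2} B = \frac{11 B s}{2}$)
$H{\left(z{\left(6 \right)},17 \right)} - 360 = \frac{11}{2} \left(4 + 2 \cdot 6\right) 17 - 360 = \frac{11}{2} \left(4 + 12\right) 17 - 360 = \frac{11}{2} \cdot 16 \cdot 17 - 360 = 1496 - 360 = 1136$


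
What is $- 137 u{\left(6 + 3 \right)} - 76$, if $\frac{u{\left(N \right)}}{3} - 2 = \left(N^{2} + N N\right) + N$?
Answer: $-71179$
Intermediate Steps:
$u{\left(N \right)} = 6 + 3 N + 6 N^{2}$ ($u{\left(N \right)} = 6 + 3 \left(\left(N^{2} + N N\right) + N\right) = 6 + 3 \left(\left(N^{2} + N^{2}\right) + N\right) = 6 + 3 \left(2 N^{2} + N\right) = 6 + 3 \left(N + 2 N^{2}\right) = 6 + \left(3 N + 6 N^{2}\right) = 6 + 3 N + 6 N^{2}$)
$- 137 u{\left(6 + 3 \right)} - 76 = - 137 \left(6 + 3 \left(6 + 3\right) + 6 \left(6 + 3\right)^{2}\right) - 76 = - 137 \left(6 + 3 \cdot 9 + 6 \cdot 9^{2}\right) - 76 = - 137 \left(6 + 27 + 6 \cdot 81\right) - 76 = - 137 \left(6 + 27 + 486\right) - 76 = \left(-137\right) 519 - 76 = -71103 - 76 = -71179$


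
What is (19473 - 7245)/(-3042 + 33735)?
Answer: 4076/10231 ≈ 0.39840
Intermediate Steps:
(19473 - 7245)/(-3042 + 33735) = 12228/30693 = 12228*(1/30693) = 4076/10231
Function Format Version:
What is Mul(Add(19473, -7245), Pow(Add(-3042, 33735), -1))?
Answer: Rational(4076, 10231) ≈ 0.39840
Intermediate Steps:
Mul(Add(19473, -7245), Pow(Add(-3042, 33735), -1)) = Mul(12228, Pow(30693, -1)) = Mul(12228, Rational(1, 30693)) = Rational(4076, 10231)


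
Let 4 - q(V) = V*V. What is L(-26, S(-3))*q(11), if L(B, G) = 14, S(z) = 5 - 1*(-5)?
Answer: -1638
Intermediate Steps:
S(z) = 10 (S(z) = 5 + 5 = 10)
q(V) = 4 - V² (q(V) = 4 - V*V = 4 - V²)
L(-26, S(-3))*q(11) = 14*(4 - 1*11²) = 14*(4 - 1*121) = 14*(4 - 121) = 14*(-117) = -1638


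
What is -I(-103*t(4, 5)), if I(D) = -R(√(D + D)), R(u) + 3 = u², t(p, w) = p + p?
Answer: -1651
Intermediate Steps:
t(p, w) = 2*p
R(u) = -3 + u²
I(D) = 3 - 2*D (I(D) = -(-3 + (√(D + D))²) = -(-3 + (√(2*D))²) = -(-3 + (√2*√D)²) = -(-3 + 2*D) = 3 - 2*D)
-I(-103*t(4, 5)) = -(3 - (-206)*2*4) = -(3 - (-206)*8) = -(3 - 2*(-824)) = -(3 + 1648) = -1*1651 = -1651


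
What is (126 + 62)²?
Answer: 35344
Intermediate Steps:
(126 + 62)² = 188² = 35344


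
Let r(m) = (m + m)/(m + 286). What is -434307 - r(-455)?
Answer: -5646061/13 ≈ -4.3431e+5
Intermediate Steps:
r(m) = 2*m/(286 + m) (r(m) = (2*m)/(286 + m) = 2*m/(286 + m))
-434307 - r(-455) = -434307 - 2*(-455)/(286 - 455) = -434307 - 2*(-455)/(-169) = -434307 - 2*(-455)*(-1)/169 = -434307 - 1*70/13 = -434307 - 70/13 = -5646061/13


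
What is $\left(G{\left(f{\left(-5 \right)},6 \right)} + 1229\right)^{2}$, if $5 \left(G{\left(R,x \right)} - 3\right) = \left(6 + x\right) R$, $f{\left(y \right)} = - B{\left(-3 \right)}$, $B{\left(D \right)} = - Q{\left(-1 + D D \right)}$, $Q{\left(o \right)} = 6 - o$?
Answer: $\frac{37650496}{25} \approx 1.506 \cdot 10^{6}$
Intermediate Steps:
$B{\left(D \right)} = -7 + D^{2}$ ($B{\left(D \right)} = - (6 - \left(-1 + D D\right)) = - (6 - \left(-1 + D^{2}\right)) = - (7 - D^{2}) = -7 + D^{2}$)
$f{\left(y \right)} = -2$ ($f{\left(y \right)} = - (-7 + \left(-3\right)^{2}) = - (-7 + 9) = \left(-1\right) 2 = -2$)
$G{\left(R,x \right)} = 3 + \frac{R \left(6 + x\right)}{5}$ ($G{\left(R,x \right)} = 3 + \frac{\left(6 + x\right) R}{5} = 3 + \frac{R \left(6 + x\right)}{5}$)
$\left(G{\left(f{\left(-5 \right)},6 \right)} + 1229\right)^{2} = \left(\left(3 + \frac{6}{5} \left(-2\right) + \frac{1}{5} \left(-2\right) 6\right) + 1229\right)^{2} = \left(\left(3 - \frac{12}{5} - \frac{12}{5}\right) + 1229\right)^{2} = \left(- \frac{9}{5} + 1229\right)^{2} = \left(\frac{6136}{5}\right)^{2} = \frac{37650496}{25}$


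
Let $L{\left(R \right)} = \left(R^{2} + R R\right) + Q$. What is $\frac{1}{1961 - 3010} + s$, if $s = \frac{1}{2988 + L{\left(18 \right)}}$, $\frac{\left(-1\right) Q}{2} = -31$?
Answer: $- \frac{2649}{3879202} \approx -0.00068287$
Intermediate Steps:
$Q = 62$ ($Q = \left(-2\right) \left(-31\right) = 62$)
$L{\left(R \right)} = 62 + 2 R^{2}$ ($L{\left(R \right)} = \left(R^{2} + R R\right) + 62 = \left(R^{2} + R^{2}\right) + 62 = 2 R^{2} + 62 = 62 + 2 R^{2}$)
$s = \frac{1}{3698}$ ($s = \frac{1}{2988 + \left(62 + 2 \cdot 18^{2}\right)} = \frac{1}{2988 + \left(62 + 2 \cdot 324\right)} = \frac{1}{2988 + \left(62 + 648\right)} = \frac{1}{2988 + 710} = \frac{1}{3698} \approx 0.00027042$)
$\frac{1}{1961 - 3010} + s = \frac{1}{1961 - 3010} + \frac{1}{3698} = \frac{1}{-1049} + \frac{1}{3698} = - \frac{1}{1049} + \frac{1}{3698} = - \frac{2649}{3879202}$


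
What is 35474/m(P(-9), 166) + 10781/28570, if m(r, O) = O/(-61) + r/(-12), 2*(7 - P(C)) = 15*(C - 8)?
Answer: -1483532694587/582628010 ≈ -2546.3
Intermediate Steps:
P(C) = 67 - 15*C/2 (P(C) = 7 - 15*(C - 8)/2 = 7 - 15*(-8 + C)/2 = 7 - (-120 + 15*C)/2 = 7 + (60 - 15*C/2) = 67 - 15*C/2)
m(r, O) = -r/12 - O/61 (m(r, O) = O*(-1/61) + r*(-1/12) = -O/61 - r/12 = -r/12 - O/61)
35474/m(P(-9), 166) + 10781/28570 = 35474/(-(67 - 15/2*(-9))/12 - 1/61*166) + 10781/28570 = 35474/(-(67 + 135/2)/12 - 166/61) + 10781*(1/28570) = 35474/(-1/12*269/2 - 166/61) + 10781/28570 = 35474/(-269/24 - 166/61) + 10781/28570 = 35474/(-20393/1464) + 10781/28570 = 35474*(-1464/20393) + 10781/28570 = -51933936/20393 + 10781/28570 = -1483532694587/582628010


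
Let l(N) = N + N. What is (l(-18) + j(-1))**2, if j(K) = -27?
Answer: 3969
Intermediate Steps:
l(N) = 2*N
(l(-18) + j(-1))**2 = (2*(-18) - 27)**2 = (-36 - 27)**2 = (-63)**2 = 3969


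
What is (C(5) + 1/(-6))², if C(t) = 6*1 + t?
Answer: 4225/36 ≈ 117.36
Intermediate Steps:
C(t) = 6 + t
(C(5) + 1/(-6))² = ((6 + 5) + 1/(-6))² = (11 - ⅙)² = (65/6)² = 4225/36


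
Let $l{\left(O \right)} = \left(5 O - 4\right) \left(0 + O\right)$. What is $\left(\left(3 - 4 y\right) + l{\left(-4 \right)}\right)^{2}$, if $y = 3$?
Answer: $7569$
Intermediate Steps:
$l{\left(O \right)} = O \left(-4 + 5 O\right)$ ($l{\left(O \right)} = \left(-4 + 5 O\right) O = O \left(-4 + 5 O\right)$)
$\left(\left(3 - 4 y\right) + l{\left(-4 \right)}\right)^{2} = \left(\left(3 - 12\right) - 4 \left(-4 + 5 \left(-4\right)\right)\right)^{2} = \left(\left(3 - 12\right) - 4 \left(-4 - 20\right)\right)^{2} = \left(-9 - -96\right)^{2} = \left(-9 + 96\right)^{2} = 87^{2} = 7569$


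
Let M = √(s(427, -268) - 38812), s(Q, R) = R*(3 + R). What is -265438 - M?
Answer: -265438 - 4*√2013 ≈ -2.6562e+5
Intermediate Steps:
M = 4*√2013 (M = √(-268*(3 - 268) - 38812) = √(-268*(-265) - 38812) = √(71020 - 38812) = √32208 = 4*√2013 ≈ 179.47)
-265438 - M = -265438 - 4*√2013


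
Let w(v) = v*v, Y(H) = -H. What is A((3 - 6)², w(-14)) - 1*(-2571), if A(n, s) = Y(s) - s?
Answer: 2179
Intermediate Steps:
w(v) = v²
A(n, s) = -2*s (A(n, s) = -s - s = -2*s)
A((3 - 6)², w(-14)) - 1*(-2571) = -2*(-14)² - 1*(-2571) = -2*196 + 2571 = -392 + 2571 = 2179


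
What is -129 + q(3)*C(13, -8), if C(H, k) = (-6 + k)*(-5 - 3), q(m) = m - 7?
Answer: -577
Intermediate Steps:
q(m) = -7 + m
C(H, k) = 48 - 8*k (C(H, k) = (-6 + k)*(-8) = 48 - 8*k)
-129 + q(3)*C(13, -8) = -129 + (-7 + 3)*(48 - 8*(-8)) = -129 - 4*(48 + 64) = -129 - 4*112 = -129 - 448 = -577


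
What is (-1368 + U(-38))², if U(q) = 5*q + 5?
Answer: 2411809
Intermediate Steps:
U(q) = 5 + 5*q
(-1368 + U(-38))² = (-1368 + (5 + 5*(-38)))² = (-1368 + (5 - 190))² = (-1368 - 185)² = (-1553)² = 2411809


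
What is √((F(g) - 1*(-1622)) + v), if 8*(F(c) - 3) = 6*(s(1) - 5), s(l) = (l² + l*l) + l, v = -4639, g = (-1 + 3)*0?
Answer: I*√12062/2 ≈ 54.914*I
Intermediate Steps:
g = 0 (g = 2*0 = 0)
s(l) = l + 2*l² (s(l) = (l² + l²) + l = 2*l² + l = l + 2*l²)
F(c) = 3/2 (F(c) = 3 + (6*(1*(1 + 2*1) - 5))/8 = 3 + (6*(1*(1 + 2) - 5))/8 = 3 + (6*(1*3 - 5))/8 = 3 + (6*(3 - 5))/8 = 3 + (6*(-2))/8 = 3 + (⅛)*(-12) = 3 - 3/2 = 3/2)
√((F(g) - 1*(-1622)) + v) = √((3/2 - 1*(-1622)) - 4639) = √((3/2 + 1622) - 4639) = √(3247/2 - 4639) = √(-6031/2) = I*√12062/2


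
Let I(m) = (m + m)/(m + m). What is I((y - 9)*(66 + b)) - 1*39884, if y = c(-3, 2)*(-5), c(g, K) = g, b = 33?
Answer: -39883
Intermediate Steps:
y = 15 (y = -3*(-5) = 15)
I(m) = 1 (I(m) = (2*m)/((2*m)) = (2*m)*(1/(2*m)) = 1)
I((y - 9)*(66 + b)) - 1*39884 = 1 - 1*39884 = 1 - 39884 = -39883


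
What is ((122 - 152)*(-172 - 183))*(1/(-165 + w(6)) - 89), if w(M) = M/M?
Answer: -77729025/82 ≈ -9.4792e+5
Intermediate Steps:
w(M) = 1
((122 - 152)*(-172 - 183))*(1/(-165 + w(6)) - 89) = ((122 - 152)*(-172 - 183))*(1/(-165 + 1) - 89) = (-30*(-355))*(1/(-164) - 89) = 10650*(-1/164 - 89) = 10650*(-14597/164) = -77729025/82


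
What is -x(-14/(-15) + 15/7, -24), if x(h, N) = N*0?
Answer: 0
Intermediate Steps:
x(h, N) = 0
-x(-14/(-15) + 15/7, -24) = -1*0 = 0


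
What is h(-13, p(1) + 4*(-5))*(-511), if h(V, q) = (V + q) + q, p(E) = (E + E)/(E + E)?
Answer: 26061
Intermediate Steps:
p(E) = 1 (p(E) = (2*E)/((2*E)) = (2*E)*(1/(2*E)) = 1)
h(V, q) = V + 2*q
h(-13, p(1) + 4*(-5))*(-511) = (-13 + 2*(1 + 4*(-5)))*(-511) = (-13 + 2*(1 - 20))*(-511) = (-13 + 2*(-19))*(-511) = (-13 - 38)*(-511) = -51*(-511) = 26061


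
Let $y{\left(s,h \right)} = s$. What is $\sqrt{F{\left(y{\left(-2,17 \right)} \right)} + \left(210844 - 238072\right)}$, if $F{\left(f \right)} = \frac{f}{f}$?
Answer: $i \sqrt{27227} \approx 165.01 i$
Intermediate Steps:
$F{\left(f \right)} = 1$
$\sqrt{F{\left(y{\left(-2,17 \right)} \right)} + \left(210844 - 238072\right)} = \sqrt{1 + \left(210844 - 238072\right)} = \sqrt{1 - 27228} = \sqrt{-27227} = i \sqrt{27227}$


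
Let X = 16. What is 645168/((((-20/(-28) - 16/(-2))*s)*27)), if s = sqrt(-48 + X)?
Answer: -188174*I*sqrt(2)/549 ≈ -484.73*I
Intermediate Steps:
s = 4*I*sqrt(2) (s = sqrt(-48 + 16) = sqrt(-32) = 4*I*sqrt(2) ≈ 5.6569*I)
645168/((((-20/(-28) - 16/(-2))*s)*27)) = 645168/((((-20/(-28) - 16/(-2))*(4*I*sqrt(2)))*27)) = 645168/((((-20*(-1/28) - 16*(-1/2))*(4*I*sqrt(2)))*27)) = 645168/((((5/7 + 8)*(4*I*sqrt(2)))*27)) = 645168/(((61*(4*I*sqrt(2))/7)*27)) = 645168/(((244*I*sqrt(2)/7)*27)) = 645168/((6588*I*sqrt(2)/7)) = 645168*(-7*I*sqrt(2)/13176) = -188174*I*sqrt(2)/549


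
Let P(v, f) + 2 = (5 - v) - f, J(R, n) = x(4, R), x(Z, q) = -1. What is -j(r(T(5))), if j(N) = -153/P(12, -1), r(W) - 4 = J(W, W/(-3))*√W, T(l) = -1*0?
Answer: -153/8 ≈ -19.125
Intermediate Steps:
T(l) = 0
J(R, n) = -1
P(v, f) = 3 - f - v (P(v, f) = -2 + ((5 - v) - f) = -2 + (5 - f - v) = 3 - f - v)
r(W) = 4 - √W
j(N) = 153/8 (j(N) = -153/(3 - 1*(-1) - 1*12) = -153/(3 + 1 - 12) = -153/(-8) = -153*(-⅛) = 153/8)
-j(r(T(5))) = -1*153/8 = -153/8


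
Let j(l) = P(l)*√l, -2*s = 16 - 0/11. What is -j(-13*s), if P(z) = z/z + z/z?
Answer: -4*√26 ≈ -20.396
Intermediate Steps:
P(z) = 2 (P(z) = 1 + 1 = 2)
s = -8 (s = -(16 - 0/11)/2 = -(16 - 1*0)/2 = -(16 + 0)/2 = -½*16 = -8)
j(l) = 2*√l
-j(-13*s) = -2*√(-13*(-8)) = -2*√104 = -2*2*√26 = -4*√26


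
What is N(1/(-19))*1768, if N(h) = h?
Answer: -1768/19 ≈ -93.053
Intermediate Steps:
N(1/(-19))*1768 = (1/(-19))*1768 = (1*(-1/19))*1768 = -1/19*1768 = -1768/19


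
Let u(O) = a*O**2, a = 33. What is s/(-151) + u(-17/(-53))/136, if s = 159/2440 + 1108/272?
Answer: -21501461/8797057660 ≈ -0.0024442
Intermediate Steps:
s = 171673/41480 (s = 159*(1/2440) + 1108*(1/272) = 159/2440 + 277/68 = 171673/41480 ≈ 4.1387)
u(O) = 33*O**2
s/(-151) + u(-17/(-53))/136 = (171673/41480)/(-151) + (33*(-17/(-53))**2)/136 = (171673/41480)*(-1/151) + (33*(-17*(-1/53))**2)*(1/136) = -171673/6263480 + (33*(17/53)**2)*(1/136) = -171673/6263480 + (33*(289/2809))*(1/136) = -171673/6263480 + (9537/2809)*(1/136) = -171673/6263480 + 561/22472 = -21501461/8797057660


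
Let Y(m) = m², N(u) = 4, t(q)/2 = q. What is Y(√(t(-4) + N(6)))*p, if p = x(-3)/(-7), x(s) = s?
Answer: -12/7 ≈ -1.7143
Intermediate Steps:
t(q) = 2*q
p = 3/7 (p = -3/(-7) = -3*(-⅐) = 3/7 ≈ 0.42857)
Y(√(t(-4) + N(6)))*p = (√(2*(-4) + 4))²*(3/7) = (√(-8 + 4))²*(3/7) = (√(-4))²*(3/7) = (2*I)²*(3/7) = -4*3/7 = -12/7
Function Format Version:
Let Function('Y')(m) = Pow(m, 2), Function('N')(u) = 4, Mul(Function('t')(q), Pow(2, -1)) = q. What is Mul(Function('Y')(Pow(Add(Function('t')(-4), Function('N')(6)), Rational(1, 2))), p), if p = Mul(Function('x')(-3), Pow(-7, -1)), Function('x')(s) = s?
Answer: Rational(-12, 7) ≈ -1.7143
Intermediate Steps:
Function('t')(q) = Mul(2, q)
p = Rational(3, 7) (p = Mul(-3, Pow(-7, -1)) = Mul(-3, Rational(-1, 7)) = Rational(3, 7) ≈ 0.42857)
Mul(Function('Y')(Pow(Add(Function('t')(-4), Function('N')(6)), Rational(1, 2))), p) = Mul(Pow(Pow(Add(Mul(2, -4), 4), Rational(1, 2)), 2), Rational(3, 7)) = Mul(Pow(Pow(Add(-8, 4), Rational(1, 2)), 2), Rational(3, 7)) = Mul(Pow(Pow(-4, Rational(1, 2)), 2), Rational(3, 7)) = Mul(Pow(Mul(2, I), 2), Rational(3, 7)) = Mul(-4, Rational(3, 7)) = Rational(-12, 7)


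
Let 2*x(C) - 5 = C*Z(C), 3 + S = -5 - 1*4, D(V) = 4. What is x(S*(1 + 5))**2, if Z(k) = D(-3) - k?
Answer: 29888089/4 ≈ 7.4720e+6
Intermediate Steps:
S = -12 (S = -3 + (-5 - 1*4) = -3 + (-5 - 4) = -3 - 9 = -12)
Z(k) = 4 - k
x(C) = 5/2 + C*(4 - C)/2 (x(C) = 5/2 + (C*(4 - C))/2 = 5/2 + C*(4 - C)/2)
x(S*(1 + 5))**2 = (5/2 - (-12*(1 + 5))*(-4 - 12*(1 + 5))/2)**2 = (5/2 - (-12*6)*(-4 - 12*6)/2)**2 = (5/2 - 1/2*(-72)*(-4 - 72))**2 = (5/2 - 1/2*(-72)*(-76))**2 = (5/2 - 2736)**2 = (-5467/2)**2 = 29888089/4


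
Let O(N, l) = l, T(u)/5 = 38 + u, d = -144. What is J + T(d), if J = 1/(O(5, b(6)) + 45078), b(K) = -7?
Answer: -23887629/45071 ≈ -530.00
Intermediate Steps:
T(u) = 190 + 5*u (T(u) = 5*(38 + u) = 190 + 5*u)
J = 1/45071 (J = 1/(-7 + 45078) = 1/45071 ≈ 2.2187e-5)
J + T(d) = 1/45071 + (190 + 5*(-144)) = 1/45071 + (190 - 720) = 1/45071 - 530 = -23887629/45071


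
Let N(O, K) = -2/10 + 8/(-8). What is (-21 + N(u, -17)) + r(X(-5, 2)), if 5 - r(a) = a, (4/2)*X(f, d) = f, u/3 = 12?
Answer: -147/10 ≈ -14.700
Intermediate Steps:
u = 36 (u = 3*12 = 36)
X(f, d) = f/2
N(O, K) = -6/5 (N(O, K) = -2*⅒ + 8*(-⅛) = -⅕ - 1 = -6/5)
r(a) = 5 - a
(-21 + N(u, -17)) + r(X(-5, 2)) = (-21 - 6/5) + (5 - (-5)/2) = -111/5 + (5 - 1*(-5/2)) = -111/5 + (5 + 5/2) = -111/5 + 15/2 = -147/10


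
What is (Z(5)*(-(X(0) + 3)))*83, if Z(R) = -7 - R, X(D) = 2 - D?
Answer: 4980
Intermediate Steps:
(Z(5)*(-(X(0) + 3)))*83 = ((-7 - 1*5)*(-((2 - 1*0) + 3)))*83 = ((-7 - 5)*(-((2 + 0) + 3)))*83 = -(-12)*(2 + 3)*83 = -(-12)*5*83 = -12*(-5)*83 = 60*83 = 4980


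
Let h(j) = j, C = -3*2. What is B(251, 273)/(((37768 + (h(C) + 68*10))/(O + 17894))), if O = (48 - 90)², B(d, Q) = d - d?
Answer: 0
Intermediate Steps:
C = -6
B(d, Q) = 0
O = 1764 (O = (-42)² = 1764)
B(251, 273)/(((37768 + (h(C) + 68*10))/(O + 17894))) = 0/(((37768 + (-6 + 68*10))/(1764 + 17894))) = 0/(((37768 + (-6 + 680))/19658)) = 0/(((37768 + 674)*(1/19658))) = 0/((38442*(1/19658))) = 0/(19221/9829) = 0*(9829/19221) = 0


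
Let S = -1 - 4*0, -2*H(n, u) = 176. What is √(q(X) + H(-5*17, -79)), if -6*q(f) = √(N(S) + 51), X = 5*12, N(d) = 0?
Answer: √(-3168 - 6*√51)/6 ≈ 9.4441*I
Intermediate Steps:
H(n, u) = -88 (H(n, u) = -½*176 = -88)
S = -1 (S = -1 + 0 = -1)
X = 60
q(f) = -√51/6 (q(f) = -√(0 + 51)/6 = -√51/6)
√(q(X) + H(-5*17, -79)) = √(-√51/6 - 88) = √(-88 - √51/6)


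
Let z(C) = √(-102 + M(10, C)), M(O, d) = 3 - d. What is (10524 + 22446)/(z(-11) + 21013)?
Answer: 692798610/441546257 - 65940*I*√22/441546257 ≈ 1.569 - 0.00070046*I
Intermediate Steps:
z(C) = √(-99 - C) (z(C) = √(-102 + (3 - C)) = √(-99 - C))
(10524 + 22446)/(z(-11) + 21013) = (10524 + 22446)/(√(-99 - 1*(-11)) + 21013) = 32970/(√(-99 + 11) + 21013) = 32970/(√(-88) + 21013) = 32970/(2*I*√22 + 21013) = 32970/(21013 + 2*I*√22)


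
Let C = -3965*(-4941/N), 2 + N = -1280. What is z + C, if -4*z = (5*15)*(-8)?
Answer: -19398765/1282 ≈ -15132.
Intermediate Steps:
N = -1282 (N = -2 - 1280 = -1282)
C = -19591065/1282 (C = -3965/((-1282/(-4941))) = -3965/((-1282*(-1/4941))) = -3965/1282/4941 = -3965*4941/1282 = -19591065/1282 ≈ -15282.)
z = 150 (z = -5*15*(-8)/4 = -75*(-8)/4 = -¼*(-600) = 150)
z + C = 150 - 19591065/1282 = -19398765/1282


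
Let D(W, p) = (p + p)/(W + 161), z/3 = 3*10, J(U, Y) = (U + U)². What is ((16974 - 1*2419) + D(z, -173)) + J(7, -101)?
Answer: 3702155/251 ≈ 14750.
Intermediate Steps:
J(U, Y) = 4*U² (J(U, Y) = (2*U)² = 4*U²)
z = 90 (z = 3*(3*10) = 3*30 = 90)
D(W, p) = 2*p/(161 + W) (D(W, p) = (2*p)/(161 + W) = 2*p/(161 + W))
((16974 - 1*2419) + D(z, -173)) + J(7, -101) = ((16974 - 1*2419) + 2*(-173)/(161 + 90)) + 4*7² = ((16974 - 2419) + 2*(-173)/251) + 4*49 = (14555 + 2*(-173)*(1/251)) + 196 = (14555 - 346/251) + 196 = 3652959/251 + 196 = 3702155/251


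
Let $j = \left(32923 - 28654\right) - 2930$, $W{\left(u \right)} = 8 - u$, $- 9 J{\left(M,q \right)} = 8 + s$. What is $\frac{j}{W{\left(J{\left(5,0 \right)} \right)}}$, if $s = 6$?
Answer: $\frac{12051}{86} \approx 140.13$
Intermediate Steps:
$J{\left(M,q \right)} = - \frac{14}{9}$ ($J{\left(M,q \right)} = - \frac{8 + 6}{9} = \left(- \frac{1}{9}\right) 14 = - \frac{14}{9}$)
$j = 1339$ ($j = 4269 - 2930 = 1339$)
$\frac{j}{W{\left(J{\left(5,0 \right)} \right)}} = \frac{1339}{8 - - \frac{14}{9}} = \frac{1339}{8 + \frac{14}{9}} = \frac{1339}{\frac{86}{9}} = 1339 \cdot \frac{9}{86} = \frac{12051}{86}$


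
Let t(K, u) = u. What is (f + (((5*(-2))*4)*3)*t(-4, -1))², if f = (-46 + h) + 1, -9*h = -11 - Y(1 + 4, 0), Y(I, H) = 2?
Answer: 473344/81 ≈ 5843.8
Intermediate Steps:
h = 13/9 (h = -(-11 - 1*2)/9 = -(-11 - 2)/9 = -⅑*(-13) = 13/9 ≈ 1.4444)
f = -392/9 (f = (-46 + 13/9) + 1 = -401/9 + 1 = -392/9 ≈ -43.556)
(f + (((5*(-2))*4)*3)*t(-4, -1))² = (-392/9 + (((5*(-2))*4)*3)*(-1))² = (-392/9 + (-10*4*3)*(-1))² = (-392/9 - 40*3*(-1))² = (-392/9 - 120*(-1))² = (-392/9 + 120)² = (688/9)² = 473344/81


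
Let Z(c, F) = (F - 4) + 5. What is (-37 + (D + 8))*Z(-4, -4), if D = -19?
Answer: 144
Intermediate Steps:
Z(c, F) = 1 + F (Z(c, F) = (-4 + F) + 5 = 1 + F)
(-37 + (D + 8))*Z(-4, -4) = (-37 + (-19 + 8))*(1 - 4) = (-37 - 11)*(-3) = -48*(-3) = 144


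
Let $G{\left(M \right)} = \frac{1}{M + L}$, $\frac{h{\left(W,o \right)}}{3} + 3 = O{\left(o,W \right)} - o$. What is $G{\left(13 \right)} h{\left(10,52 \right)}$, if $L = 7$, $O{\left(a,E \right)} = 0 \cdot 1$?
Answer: $- \frac{33}{4} \approx -8.25$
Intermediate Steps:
$O{\left(a,E \right)} = 0$
$h{\left(W,o \right)} = -9 - 3 o$ ($h{\left(W,o \right)} = -9 + 3 \left(0 - o\right) = -9 + 3 \left(- o\right) = -9 - 3 o$)
$G{\left(M \right)} = \frac{1}{7 + M}$ ($G{\left(M \right)} = \frac{1}{M + 7} = \frac{1}{7 + M}$)
$G{\left(13 \right)} h{\left(10,52 \right)} = \frac{-9 - 156}{7 + 13} = \frac{-9 - 156}{20} = \frac{1}{20} \left(-165\right) = - \frac{33}{4}$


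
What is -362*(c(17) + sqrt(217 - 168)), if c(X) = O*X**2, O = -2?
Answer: 206702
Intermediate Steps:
c(X) = -2*X**2
-362*(c(17) + sqrt(217 - 168)) = -362*(-2*17**2 + sqrt(217 - 168)) = -362*(-2*289 + sqrt(49)) = -362*(-578 + 7) = -362*(-571) = 206702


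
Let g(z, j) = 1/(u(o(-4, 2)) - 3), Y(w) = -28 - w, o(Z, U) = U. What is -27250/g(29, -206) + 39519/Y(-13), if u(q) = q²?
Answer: -149423/5 ≈ -29885.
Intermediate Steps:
g(z, j) = 1 (g(z, j) = 1/(2² - 3) = 1/(4 - 3) = 1/1 = 1)
-27250/g(29, -206) + 39519/Y(-13) = -27250/1 + 39519/(-28 - 1*(-13)) = -27250*1 + 39519/(-28 + 13) = -27250 + 39519/(-15) = -27250 + 39519*(-1/15) = -27250 - 13173/5 = -149423/5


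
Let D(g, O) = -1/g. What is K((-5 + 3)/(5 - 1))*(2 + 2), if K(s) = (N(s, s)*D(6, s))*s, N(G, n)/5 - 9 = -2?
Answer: 35/3 ≈ 11.667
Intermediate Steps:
N(G, n) = 35 (N(G, n) = 45 + 5*(-2) = 45 - 10 = 35)
K(s) = -35*s/6 (K(s) = (35*(-1/6))*s = (35*(-1*⅙))*s = (35*(-⅙))*s = -35*s/6)
K((-5 + 3)/(5 - 1))*(2 + 2) = (-35*(-5 + 3)/(6*(5 - 1)))*(2 + 2) = -(-35)/(3*4)*4 = -35/6*(-½)*4 = (35/12)*4 = 35/3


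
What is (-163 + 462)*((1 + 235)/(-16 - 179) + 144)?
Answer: 640412/15 ≈ 42694.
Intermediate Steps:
(-163 + 462)*((1 + 235)/(-16 - 179) + 144) = 299*(236/(-195) + 144) = 299*(236*(-1/195) + 144) = 299*(-236/195 + 144) = 299*(27844/195) = 640412/15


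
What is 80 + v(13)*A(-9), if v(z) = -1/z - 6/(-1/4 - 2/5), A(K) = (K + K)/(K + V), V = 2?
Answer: 1346/13 ≈ 103.54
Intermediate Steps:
A(K) = 2*K/(2 + K) (A(K) = (K + K)/(K + 2) = (2*K)/(2 + K) = 2*K/(2 + K))
v(z) = 120/13 - 1/z (v(z) = -1/z - 6/(-1*¼ - 2*⅕) = -1/z - 6/(-¼ - ⅖) = -1/z - 6/(-13/20) = -1/z - 6*(-20/13) = -1/z + 120/13 = 120/13 - 1/z)
80 + v(13)*A(-9) = 80 + (120/13 - 1/13)*(2*(-9)/(2 - 9)) = 80 + (120/13 - 1*1/13)*(2*(-9)/(-7)) = 80 + (120/13 - 1/13)*(2*(-9)*(-⅐)) = 80 + (119/13)*(18/7) = 80 + 306/13 = 1346/13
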